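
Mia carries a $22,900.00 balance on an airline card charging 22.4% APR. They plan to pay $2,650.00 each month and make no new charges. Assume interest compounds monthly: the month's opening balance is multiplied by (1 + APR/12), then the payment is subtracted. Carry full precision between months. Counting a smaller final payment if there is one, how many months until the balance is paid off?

10 months

Monthly rate r = 22.4%/12 = 1.86667% = 0.0186667.
Recurrence: B ← B·(1+r) − $2,650.00.
Month 1: interest $427.47; balance after payment $20,677.47.
Month 2: interest $385.98; balance after payment $18,413.45.
Closed form: n = −ln(1 − rB₀/P)/ln(1+r) = −ln(0.83869)/ln(1.01867) ≈ 9.512, so the balance reaches zero during payment 10.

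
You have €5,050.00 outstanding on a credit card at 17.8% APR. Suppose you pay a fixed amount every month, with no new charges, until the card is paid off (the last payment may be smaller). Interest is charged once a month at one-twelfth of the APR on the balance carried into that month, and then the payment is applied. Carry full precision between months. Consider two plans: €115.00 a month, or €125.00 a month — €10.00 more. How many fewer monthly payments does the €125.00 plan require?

Monthly rate r = 17.8%/12 = 1.48333% = 0.0148333.
At €115.00/mo: n = ⌈−ln(1 − rB₀/P)/ln(1+r)⌉ = 72 payments (last €65.28); total interest = total paid − €5,050.00 = €3,180.28.
At €125.00/mo: 63 payments (last €13.22); total interest €2,713.22.
Payments saved = 72 − 63 = 9.

9 fewer payments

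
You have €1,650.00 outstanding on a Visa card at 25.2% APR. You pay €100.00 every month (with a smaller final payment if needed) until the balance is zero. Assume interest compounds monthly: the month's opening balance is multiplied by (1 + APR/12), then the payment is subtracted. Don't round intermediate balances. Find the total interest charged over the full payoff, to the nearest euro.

€397

Monthly rate r = 25.2%/12 = 2.1% = 0.021.
Payoff takes n = ⌈−ln(1 − rB₀/P)/ln(1+r)⌉ = ⌈20.470⌉ = 21 payments; the last is €47.23.
Total paid = 20·€100.00 + €47.23 = €2,047.23.
Total interest = total paid − principal = €2,047.23 − €1,650.00 = €397.23.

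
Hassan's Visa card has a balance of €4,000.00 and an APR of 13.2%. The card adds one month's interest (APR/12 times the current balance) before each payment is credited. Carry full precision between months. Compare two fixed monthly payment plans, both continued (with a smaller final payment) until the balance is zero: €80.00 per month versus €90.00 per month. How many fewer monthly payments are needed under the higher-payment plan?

Monthly rate r = 13.2%/12 = 1.1% = 0.011.
At €80.00/mo: n = ⌈−ln(1 − rB₀/P)/ln(1+r)⌉ = 73 payments (last €79.22); total interest = total paid − €4,000.00 = €1,839.22.
At €90.00/mo: 62 payments (last €31.64); total interest €1,521.64.
Payments saved = 73 − 62 = 11.

11 fewer payments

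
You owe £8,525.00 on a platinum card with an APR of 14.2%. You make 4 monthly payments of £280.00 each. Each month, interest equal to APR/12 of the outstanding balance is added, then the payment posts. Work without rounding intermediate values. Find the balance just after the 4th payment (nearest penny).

£7,795.70

Monthly rate r = 14.2%/12 = 1.18333% = 0.0118333.
Each month: B ← B·(1+r) − £280.00.
Month 1: interest £100.88; balance after payment £8,345.88.
Month 2: interest £98.76; balance after payment £8,164.64.
Month 3: interest £96.61; balance after payment £7,981.25.
Month 4: interest £94.44; balance after payment £7,795.70.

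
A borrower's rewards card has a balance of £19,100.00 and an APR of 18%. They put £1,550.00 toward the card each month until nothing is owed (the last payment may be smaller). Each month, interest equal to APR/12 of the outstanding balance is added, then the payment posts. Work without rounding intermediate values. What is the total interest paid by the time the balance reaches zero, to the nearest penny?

£2,178.44

Monthly rate r = 18%/12 = 1.5% = 0.015.
Payoff takes n = ⌈−ln(1 − rB₀/P)/ln(1+r)⌉ = ⌈13.727⌉ = 14 payments; the last is £1,128.44.
Total paid = 13·£1,550.00 + £1,128.44 = £21,278.44.
Total interest = total paid − principal = £21,278.44 − £19,100.00 = £2,178.44.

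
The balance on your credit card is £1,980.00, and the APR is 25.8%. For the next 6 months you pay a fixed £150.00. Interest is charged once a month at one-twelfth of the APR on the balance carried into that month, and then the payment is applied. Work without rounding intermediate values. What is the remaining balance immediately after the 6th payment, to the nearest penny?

Monthly rate r = 25.8%/12 = 2.15% = 0.0215.
Each month: B ← B·(1+r) − £150.00.
Month 1: interest £42.57; balance after payment £1,872.57.
Month 2: interest £40.26; balance after payment £1,762.83.
Month 3: interest £37.90; balance after payment £1,650.73.
Month 4: interest £35.49; balance after payment £1,536.22.
Month 5: interest £33.03; balance after payment £1,419.25.
Month 6: interest £30.51; balance after payment £1,299.76.

£1,299.76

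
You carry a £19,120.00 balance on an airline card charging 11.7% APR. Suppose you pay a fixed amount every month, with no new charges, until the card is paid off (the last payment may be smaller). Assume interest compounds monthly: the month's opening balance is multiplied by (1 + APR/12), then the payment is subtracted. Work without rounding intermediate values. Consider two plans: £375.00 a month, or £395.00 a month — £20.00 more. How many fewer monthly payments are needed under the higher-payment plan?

Monthly rate r = 11.7%/12 = 0.975% = 0.00975.
At £375.00/mo: n = ⌈−ln(1 − rB₀/P)/ln(1+r)⌉ = 71 payments (last £317.52); total interest = total paid − £19,120.00 = £7,447.52.
At £395.00/mo: 66 payments (last £321.20); total interest £6,876.20.
Payments saved = 71 − 66 = 5.

5 fewer payments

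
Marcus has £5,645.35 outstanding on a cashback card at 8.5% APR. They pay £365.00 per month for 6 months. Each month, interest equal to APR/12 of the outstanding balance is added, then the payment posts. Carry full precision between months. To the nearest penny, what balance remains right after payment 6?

£3,660.42

Monthly rate r = 8.5%/12 = 0.708333% = 0.00708333.
Each month: B ← B·(1+r) − £365.00.
Month 1: interest £39.99; balance after payment £5,320.34.
Month 2: interest £37.69; balance after payment £4,993.02.
Month 3: interest £35.37; balance after payment £4,663.39.
Month 4: interest £33.03; balance after payment £4,331.42.
Month 5: interest £30.68; balance after payment £3,997.10.
Month 6: interest £28.31; balance after payment £3,660.42.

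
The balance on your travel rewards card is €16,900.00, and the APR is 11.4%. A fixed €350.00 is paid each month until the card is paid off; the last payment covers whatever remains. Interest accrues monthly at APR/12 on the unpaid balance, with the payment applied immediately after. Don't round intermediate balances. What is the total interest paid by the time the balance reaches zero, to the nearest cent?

Monthly rate r = 11.4%/12 = 0.95% = 0.0095.
Payoff takes n = ⌈−ln(1 − rB₀/P)/ln(1+r)⌉ = ⌈64.918⌉ = 65 payments; the last is €321.35.
Total paid = 64·€350.00 + €321.35 = €22,721.35.
Total interest = total paid − principal = €22,721.35 − €16,900.00 = €5,821.35.

€5,821.35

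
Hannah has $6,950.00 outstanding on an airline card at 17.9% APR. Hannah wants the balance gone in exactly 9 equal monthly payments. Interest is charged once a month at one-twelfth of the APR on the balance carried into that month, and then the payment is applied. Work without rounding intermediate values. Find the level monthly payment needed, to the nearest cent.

$830.95

Monthly rate r = 17.9%/12 = 1.49167% = 0.0149167.
Level-payment amortization: P = B₀·r / (1 − (1+r)^(−n)) = 6950.00·0.0149167 / (1 − 1.01492^(−9)).
Denominator 1 − (1+r)^(−9) = 0.124761244.
P = 103.671 / 0.124761244 ≈ 830.95.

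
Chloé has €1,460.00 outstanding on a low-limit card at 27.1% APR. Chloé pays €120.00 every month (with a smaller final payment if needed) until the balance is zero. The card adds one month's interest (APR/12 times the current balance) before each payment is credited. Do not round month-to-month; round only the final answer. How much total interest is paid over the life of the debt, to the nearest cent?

€266.58

Monthly rate r = 27.1%/12 = 2.25833% = 0.0225833.
Payoff takes n = ⌈−ln(1 − rB₀/P)/ln(1+r)⌉ = ⌈14.385⌉ = 15 payments; the last is €46.58.
Total paid = 14·€120.00 + €46.58 = €1,726.58.
Total interest = total paid − principal = €1,726.58 − €1,460.00 = €266.58.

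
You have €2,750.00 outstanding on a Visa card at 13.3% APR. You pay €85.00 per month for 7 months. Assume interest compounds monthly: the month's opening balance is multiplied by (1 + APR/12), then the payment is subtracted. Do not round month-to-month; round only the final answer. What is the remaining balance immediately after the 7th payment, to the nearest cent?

Monthly rate r = 13.3%/12 = 1.10833% = 0.0110833.
Each month: B ← B·(1+r) − €85.00.
Month 1: interest €30.48; balance after payment €2,695.48.
Month 2: interest €29.87; balance after payment €2,640.35.
Month 3: interest €29.26; balance after payment €2,584.62.
Month 4: interest €28.65; balance after payment €2,528.26.
Month 5: interest €28.02; balance after payment €2,471.29.
Month 6: interest €27.39; balance after payment €2,413.68.
Month 7: interest €26.75; balance after payment €2,355.43.

€2,355.43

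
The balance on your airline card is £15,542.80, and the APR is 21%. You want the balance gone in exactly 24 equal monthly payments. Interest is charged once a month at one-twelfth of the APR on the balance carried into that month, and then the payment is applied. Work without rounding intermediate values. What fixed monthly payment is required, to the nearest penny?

Monthly rate r = 21%/12 = 1.75% = 0.0175.
Level-payment amortization: P = B₀·r / (1 − (1+r)^(−n)) = 15542.80·0.0175 / (1 − 1.0175^(−24)).
Denominator 1 − (1+r)^(−24) = 0.340561999.
P = 271.999 / 0.340561999 ≈ 798.68.

£798.68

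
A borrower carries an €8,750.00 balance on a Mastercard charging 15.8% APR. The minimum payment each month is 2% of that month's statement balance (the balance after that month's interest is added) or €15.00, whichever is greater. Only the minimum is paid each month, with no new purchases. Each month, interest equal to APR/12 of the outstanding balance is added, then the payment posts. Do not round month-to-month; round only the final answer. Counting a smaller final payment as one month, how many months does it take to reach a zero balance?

427 months

Monthly rate r = 15.8%/12 = 1.31667% = 0.0131667.
While 2% of the post-interest balance exceeds €15.00, each month B ← (B·(1+r))·(1 − 0.02), i.e. B shrinks by the factor (1+r)·0.98 = 0.9929.
This holds for months 1–347. Entering month 348 the balance is €739.14; 2% of the post-interest balance is now below €15.00, so the flat €15.00 minimum applies from here.
From month 348 a fixed €15.00 at rate r clears €739.14 in 80 more payments. Total: 347 + 80 = 427 months.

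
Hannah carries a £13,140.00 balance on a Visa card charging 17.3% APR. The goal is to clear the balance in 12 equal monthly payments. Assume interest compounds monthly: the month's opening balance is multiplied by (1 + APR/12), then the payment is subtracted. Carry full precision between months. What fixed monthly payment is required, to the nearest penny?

Monthly rate r = 17.3%/12 = 1.44167% = 0.0144167.
Level-payment amortization: P = B₀·r / (1 − (1+r)^(−n)) = 13140.00·0.0144167 / (1 − 1.01442^(−12)).
Denominator 1 − (1+r)^(−12) = 0.157822783.
P = 189.435 / 0.157822783 ≈ 1200.30.

£1,200.30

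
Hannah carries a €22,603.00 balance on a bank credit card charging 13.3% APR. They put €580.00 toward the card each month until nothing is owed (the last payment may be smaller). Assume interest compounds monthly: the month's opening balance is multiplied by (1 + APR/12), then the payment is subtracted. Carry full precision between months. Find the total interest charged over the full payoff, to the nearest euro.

€7,155

Monthly rate r = 13.3%/12 = 1.10833% = 0.0110833.
Payoff takes n = ⌈−ln(1 − rB₀/P)/ln(1+r)⌉ = ⌈51.305⌉ = 52 payments; the last is €177.56.
Total paid = 51·€580.00 + €177.56 = €29,757.56.
Total interest = total paid − principal = €29,757.56 − €22,603.00 = €7,154.56.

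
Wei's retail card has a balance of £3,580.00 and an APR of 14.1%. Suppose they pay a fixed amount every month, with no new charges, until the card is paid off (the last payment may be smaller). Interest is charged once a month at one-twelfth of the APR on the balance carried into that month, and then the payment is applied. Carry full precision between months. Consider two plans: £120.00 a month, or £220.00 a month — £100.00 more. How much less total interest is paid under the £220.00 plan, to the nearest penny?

Monthly rate r = 14.1%/12 = 1.175% = 0.01175.
At £120.00/mo: n = ⌈−ln(1 − rB₀/P)/ln(1+r)⌉ = 37 payments (last £113.88); total interest = total paid − £3,580.00 = £853.88.
At £220.00/mo: 19 payments (last £36.76); total interest £416.76.
Interest saved = £853.88 − £416.76 = £437.12.

£437.12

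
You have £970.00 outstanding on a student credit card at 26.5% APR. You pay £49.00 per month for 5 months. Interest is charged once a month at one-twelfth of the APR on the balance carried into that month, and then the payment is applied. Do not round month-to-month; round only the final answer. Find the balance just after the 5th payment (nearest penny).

£825.88

Monthly rate r = 26.5%/12 = 2.20833% = 0.0220833.
Each month: B ← B·(1+r) − £49.00.
Month 1: interest £21.42; balance after payment £942.42.
Month 2: interest £20.81; balance after payment £914.23.
Month 3: interest £20.19; balance after payment £885.42.
Month 4: interest £19.55; balance after payment £855.97.
Month 5: interest £18.90; balance after payment £825.88.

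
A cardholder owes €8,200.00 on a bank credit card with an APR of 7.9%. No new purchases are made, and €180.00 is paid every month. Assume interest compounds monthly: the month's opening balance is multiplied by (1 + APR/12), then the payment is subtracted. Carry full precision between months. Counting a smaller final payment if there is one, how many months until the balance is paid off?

Monthly rate r = 7.9%/12 = 0.658333% = 0.00658333.
Recurrence: B ← B·(1+r) − €180.00.
Month 1: interest €53.98; balance after payment €8,073.98.
Month 2: interest €53.15; balance after payment €7,947.14.
Closed form: n = −ln(1 − rB₀/P)/ln(1+r) = −ln(0.70009)/ln(1.00658) ≈ 54.336, so the balance reaches zero during payment 55.

55 payments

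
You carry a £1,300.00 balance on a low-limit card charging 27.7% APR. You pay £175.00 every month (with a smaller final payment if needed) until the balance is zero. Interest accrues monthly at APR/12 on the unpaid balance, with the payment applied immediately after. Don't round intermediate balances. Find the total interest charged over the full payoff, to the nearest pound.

Monthly rate r = 27.7%/12 = 2.30833% = 0.0230833.
Payoff takes n = ⌈−ln(1 − rB₀/P)/ln(1+r)⌉ = ⌈8.243⌉ = 9 payments; the last is £42.87.
Total paid = 8·£175.00 + £42.87 = £1,442.87.
Total interest = total paid − principal = £1,442.87 − £1,300.00 = £142.87.

£143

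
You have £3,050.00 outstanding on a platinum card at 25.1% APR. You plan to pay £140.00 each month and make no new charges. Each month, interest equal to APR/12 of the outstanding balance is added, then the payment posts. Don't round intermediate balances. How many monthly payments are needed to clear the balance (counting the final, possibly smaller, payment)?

30 months

Monthly rate r = 25.1%/12 = 2.09167% = 0.0209167.
Recurrence: B ← B·(1+r) − £140.00.
Month 1: interest £63.80; balance after payment £2,973.80.
Month 2: interest £62.20; balance after payment £2,896.00.
Closed form: n = −ln(1 − rB₀/P)/ln(1+r) = −ln(0.54432)/ln(1.02092) ≈ 29.382, so the balance reaches zero during payment 30.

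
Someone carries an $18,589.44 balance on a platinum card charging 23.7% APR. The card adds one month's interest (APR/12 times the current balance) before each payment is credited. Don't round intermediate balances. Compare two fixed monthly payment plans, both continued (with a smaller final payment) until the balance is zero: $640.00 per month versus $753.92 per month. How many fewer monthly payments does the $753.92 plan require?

9 fewer payments

Monthly rate r = 23.7%/12 = 1.975% = 0.01975.
At $640.00/mo: n = ⌈−ln(1 − rB₀/P)/ln(1+r)⌉ = 44 payments (last $379.22); total interest = total paid − $18,589.44 = $9,309.78.
At $753.92/mo: 35 payments (last $96.38); total interest $7,140.22.
Payments saved = 44 − 35 = 9.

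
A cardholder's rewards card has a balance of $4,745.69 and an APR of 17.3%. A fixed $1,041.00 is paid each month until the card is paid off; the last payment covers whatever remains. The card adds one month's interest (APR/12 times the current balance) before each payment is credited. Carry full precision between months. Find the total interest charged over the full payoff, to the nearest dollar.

Monthly rate r = 17.3%/12 = 1.44167% = 0.0144167.
Payoff takes n = ⌈−ln(1 − rB₀/P)/ln(1+r)⌉ = ⌈4.749⌉ = 5 payments; the last is $781.53.
Total paid = 4·$1,041.00 + $781.53 = $4,945.53.
Total interest = total paid − principal = $4,945.53 − $4,745.69 = $199.84.

$200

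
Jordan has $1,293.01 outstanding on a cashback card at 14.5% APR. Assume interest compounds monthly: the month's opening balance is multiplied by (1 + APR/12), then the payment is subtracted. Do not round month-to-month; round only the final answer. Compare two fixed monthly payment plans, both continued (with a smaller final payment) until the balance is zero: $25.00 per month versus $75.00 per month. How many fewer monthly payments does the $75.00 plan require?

62 fewer payments

Monthly rate r = 14.5%/12 = 1.20833% = 0.0120833.
At $25.00/mo: n = ⌈−ln(1 − rB₀/P)/ln(1+r)⌉ = 82 payments (last $16.32); total interest = total paid − $1,293.01 = $748.31.
At $75.00/mo: 20 payments (last $33.76); total interest $165.75.
Payments saved = 82 − 20 = 62.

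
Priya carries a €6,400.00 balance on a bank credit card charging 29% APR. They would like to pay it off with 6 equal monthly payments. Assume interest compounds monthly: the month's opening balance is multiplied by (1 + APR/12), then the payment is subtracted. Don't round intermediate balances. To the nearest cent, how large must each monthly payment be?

Monthly rate r = 29%/12 = 2.41667% = 0.0241667.
Level-payment amortization: P = B₀·r / (1 − (1+r)^(−n)) = 6400.00·0.0241667 / (1 − 1.02417^(−6)).
Denominator 1 − (1+r)^(−6) = 0.133484813.
P = 154.667 / 0.133484813 ≈ 1158.68.

€1,158.68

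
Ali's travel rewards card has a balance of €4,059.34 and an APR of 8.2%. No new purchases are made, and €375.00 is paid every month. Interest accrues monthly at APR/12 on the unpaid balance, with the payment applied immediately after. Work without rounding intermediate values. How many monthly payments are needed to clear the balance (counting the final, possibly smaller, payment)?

12 payments

Monthly rate r = 8.2%/12 = 0.683333% = 0.00683333.
Recurrence: B ← B·(1+r) − €375.00.
Month 1: interest €27.74; balance after payment €3,712.08.
Month 2: interest €25.37; balance after payment €3,362.44.
Closed form: n = −ln(1 − rB₀/P)/ln(1+r) = −ln(0.92603)/ln(1.00683) ≈ 11.285, so the balance reaches zero during payment 12.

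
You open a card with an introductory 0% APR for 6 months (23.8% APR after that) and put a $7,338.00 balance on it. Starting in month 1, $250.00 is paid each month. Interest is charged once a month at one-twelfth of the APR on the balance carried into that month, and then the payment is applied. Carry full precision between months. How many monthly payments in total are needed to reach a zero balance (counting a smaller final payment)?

Promo months 1–6 at r₀ = 0%/12 = 0; months 7+ at r₁ = 23.8%/12 = 0.0198333.
After month 6 (no interest yet): B = $7,338.00 − 6·$250.00 = $5,838.00.
Then at r₁ with $250.00/mo: n₂ = −ln(1 − r₁·B/P)/ln(1+r₁) ≈ 31.67 → 32 more payments.

38 months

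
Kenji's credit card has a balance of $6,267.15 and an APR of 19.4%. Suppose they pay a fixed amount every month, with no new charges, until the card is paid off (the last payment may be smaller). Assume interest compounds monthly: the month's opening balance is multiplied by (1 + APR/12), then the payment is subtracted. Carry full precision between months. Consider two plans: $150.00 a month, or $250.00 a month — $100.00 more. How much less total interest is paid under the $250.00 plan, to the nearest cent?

Monthly rate r = 19.4%/12 = 1.61667% = 0.0161667.
At $150.00/mo: n = ⌈−ln(1 − rB₀/P)/ln(1+r)⌉ = 71 payments (last $25.69); total interest = total paid − $6,267.15 = $4,258.54.
At $250.00/mo: 33 payments (last $101.20); total interest $1,834.05.
Interest saved = $4,258.54 − $1,834.05 = $2,424.49.

$2,424.49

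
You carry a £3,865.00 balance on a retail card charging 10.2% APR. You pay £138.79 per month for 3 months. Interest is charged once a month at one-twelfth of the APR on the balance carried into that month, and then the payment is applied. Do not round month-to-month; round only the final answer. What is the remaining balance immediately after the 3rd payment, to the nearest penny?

Monthly rate r = 10.2%/12 = 0.85% = 0.0085.
Each month: B ← B·(1+r) − £138.79.
Month 1: interest £32.85; balance after payment £3,759.06.
Month 2: interest £31.95; balance after payment £3,652.22.
Month 3: interest £31.04; balance after payment £3,544.48.

£3,544.48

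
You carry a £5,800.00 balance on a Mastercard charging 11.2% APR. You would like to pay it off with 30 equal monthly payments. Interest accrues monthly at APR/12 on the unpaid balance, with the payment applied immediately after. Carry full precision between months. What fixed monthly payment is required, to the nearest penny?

£222.56

Monthly rate r = 11.2%/12 = 0.933333% = 0.00933333.
Level-payment amortization: P = B₀·r / (1 − (1+r)^(−n)) = 5800.00·0.00933333 / (1 − 1.00933^(−30)).
Denominator 1 − (1+r)^(−30) = 0.243234166.
P = 54.1333 / 0.243234166 ≈ 222.56.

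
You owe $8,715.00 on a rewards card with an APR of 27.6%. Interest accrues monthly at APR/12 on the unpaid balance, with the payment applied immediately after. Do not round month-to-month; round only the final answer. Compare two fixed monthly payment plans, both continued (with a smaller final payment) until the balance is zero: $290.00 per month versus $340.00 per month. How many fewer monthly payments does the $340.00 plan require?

12 fewer payments

Monthly rate r = 27.6%/12 = 2.3% = 0.023.
At $290.00/mo: n = ⌈−ln(1 − rB₀/P)/ln(1+r)⌉ = 52 payments (last $196.03); total interest = total paid − $8,715.00 = $6,271.03.
At $340.00/mo: 40 payments (last $55.05); total interest $4,600.05.
Payments saved = 52 − 40 = 12.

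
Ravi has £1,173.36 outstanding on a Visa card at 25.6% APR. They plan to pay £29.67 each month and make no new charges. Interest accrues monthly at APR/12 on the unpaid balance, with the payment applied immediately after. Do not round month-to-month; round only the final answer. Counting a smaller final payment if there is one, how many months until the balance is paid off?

Monthly rate r = 25.6%/12 = 2.13333% = 0.0213333.
Recurrence: B ← B·(1+r) − £29.67.
Month 1: interest £25.03; balance after payment £1,168.72.
Month 2: interest £24.93; balance after payment £1,163.98.
Closed form: n = −ln(1 − rB₀/P)/ln(1+r) = −ln(0.15633)/ln(1.02133) ≈ 87.915, so the balance reaches zero during payment 88.

88 payments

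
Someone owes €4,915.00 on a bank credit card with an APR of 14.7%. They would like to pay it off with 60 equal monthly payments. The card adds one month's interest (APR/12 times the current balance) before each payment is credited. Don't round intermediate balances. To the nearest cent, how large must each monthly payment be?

Monthly rate r = 14.7%/12 = 1.225% = 0.01225.
Level-payment amortization: P = B₀·r / (1 − (1+r)^(−n)) = 4915.00·0.01225 / (1 − 1.01225^(−60)).
Denominator 1 − (1+r)^(−60) = 0.518348548.
P = 60.2087 / 0.518348548 ≈ 116.15.

€116.15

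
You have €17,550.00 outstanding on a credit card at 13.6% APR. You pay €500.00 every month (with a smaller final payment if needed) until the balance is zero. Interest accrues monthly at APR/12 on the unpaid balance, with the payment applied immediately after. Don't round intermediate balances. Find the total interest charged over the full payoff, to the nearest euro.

€4,952

Monthly rate r = 13.6%/12 = 1.13333% = 0.0113333.
Payoff takes n = ⌈−ln(1 − rB₀/P)/ln(1+r)⌉ = ⌈45.003⌉ = 46 payments; the last is €1.52.
Total paid = 45·€500.00 + €1.52 = €22,501.52.
Total interest = total paid − principal = €22,501.52 − €17,550.00 = €4,951.52.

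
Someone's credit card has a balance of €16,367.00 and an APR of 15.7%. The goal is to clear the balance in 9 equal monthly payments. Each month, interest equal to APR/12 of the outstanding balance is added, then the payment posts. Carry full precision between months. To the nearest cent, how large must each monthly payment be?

Monthly rate r = 15.7%/12 = 1.30833% = 0.0130833.
Level-payment amortization: P = B₀·r / (1 − (1+r)^(−n)) = 16367.00·0.0130833 / (1 − 1.01308^(−9)).
Denominator 1 − (1+r)^(−9) = 0.110402684.
P = 214.135 / 0.110402684 ≈ 1939.58.

€1,939.58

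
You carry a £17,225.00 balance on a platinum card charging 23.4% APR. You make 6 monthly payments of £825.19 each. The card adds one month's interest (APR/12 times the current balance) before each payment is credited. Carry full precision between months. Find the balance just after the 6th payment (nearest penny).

Monthly rate r = 23.4%/12 = 1.95% = 0.0195.
Each month: B ← B·(1+r) − £825.19.
Month 1: interest £335.89; balance after payment £16,735.70.
Month 2: interest £326.35; balance after payment £16,236.85.
Month 3: interest £316.62; balance after payment £15,728.28.
Month 4: interest £306.70; balance after payment £15,209.79.
Month 5: interest £296.59; balance after payment £14,681.19.
Month 6: interest £286.28; balance after payment £14,142.29.

£14,142.29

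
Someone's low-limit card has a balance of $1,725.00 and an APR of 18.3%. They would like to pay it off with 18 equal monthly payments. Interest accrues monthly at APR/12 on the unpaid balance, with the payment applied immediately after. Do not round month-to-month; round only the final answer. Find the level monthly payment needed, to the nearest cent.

$110.31

Monthly rate r = 18.3%/12 = 1.525% = 0.01525.
Level-payment amortization: P = B₀·r / (1 − (1+r)^(−n)) = 1725.00·0.01525 / (1 − 1.01525^(−18)).
Denominator 1 − (1+r)^(−18) = 0.238471725.
P = 26.3063 / 0.238471725 ≈ 110.31.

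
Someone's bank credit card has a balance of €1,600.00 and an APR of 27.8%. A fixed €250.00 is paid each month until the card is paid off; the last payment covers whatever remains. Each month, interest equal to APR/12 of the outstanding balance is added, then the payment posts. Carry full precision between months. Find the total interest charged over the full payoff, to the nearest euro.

€152

Monthly rate r = 27.8%/12 = 2.31667% = 0.0231667.
Payoff takes n = ⌈−ln(1 − rB₀/P)/ln(1+r)⌉ = ⌈7.007⌉ = 8 payments; the last is €1.82.
Total paid = 7·€250.00 + €1.82 = €1,751.82.
Total interest = total paid − principal = €1,751.82 − €1,600.00 = €151.82.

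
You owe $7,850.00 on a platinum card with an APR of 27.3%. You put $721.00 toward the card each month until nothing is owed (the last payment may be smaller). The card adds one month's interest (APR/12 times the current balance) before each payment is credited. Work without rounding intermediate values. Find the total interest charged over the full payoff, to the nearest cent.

Monthly rate r = 27.3%/12 = 2.275% = 0.02275.
Payoff takes n = ⌈−ln(1 − rB₀/P)/ln(1+r)⌉ = ⌈12.652⌉ = 13 payments; the last is $472.08.
Total paid = 12·$721.00 + $472.08 = $9,124.08.
Total interest = total paid − principal = $9,124.08 − $7,850.00 = $1,274.08.

$1,274.08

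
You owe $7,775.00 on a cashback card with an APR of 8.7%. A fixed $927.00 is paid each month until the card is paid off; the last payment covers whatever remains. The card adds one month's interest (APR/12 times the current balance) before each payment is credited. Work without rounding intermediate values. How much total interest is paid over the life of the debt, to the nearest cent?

$276.20

Monthly rate r = 8.7%/12 = 0.725% = 0.00725.
Payoff takes n = ⌈−ln(1 − rB₀/P)/ln(1+r)⌉ = ⌈8.684⌉ = 9 payments; the last is $635.20.
Total paid = 8·$927.00 + $635.20 = $8,051.20.
Total interest = total paid − principal = $8,051.20 − $7,775.00 = $276.20.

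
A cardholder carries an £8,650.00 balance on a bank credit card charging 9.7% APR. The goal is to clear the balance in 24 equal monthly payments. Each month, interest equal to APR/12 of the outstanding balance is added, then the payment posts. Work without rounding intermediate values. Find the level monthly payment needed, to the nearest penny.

£397.96

Monthly rate r = 9.7%/12 = 0.808333% = 0.00808333.
Level-payment amortization: P = B₀·r / (1 − (1+r)^(−n)) = 8650.00·0.00808333 / (1 − 1.00808^(−24)).
Denominator 1 − (1+r)^(−24) = 0.175699488.
P = 69.9208 / 0.175699488 ≈ 397.96.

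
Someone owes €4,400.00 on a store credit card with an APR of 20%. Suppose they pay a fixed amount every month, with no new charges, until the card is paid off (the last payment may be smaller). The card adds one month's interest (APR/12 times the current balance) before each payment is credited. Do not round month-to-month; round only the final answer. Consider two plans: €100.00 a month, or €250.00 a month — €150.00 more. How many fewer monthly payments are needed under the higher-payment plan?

58 fewer payments

Monthly rate r = 20%/12 = 1.66667% = 0.0166667.
At €100.00/mo: n = ⌈−ln(1 − rB₀/P)/ln(1+r)⌉ = 80 payments (last €96.47); total interest = total paid − €4,400.00 = €3,596.47.
At €250.00/mo: 22 payments (last €1.23); total interest €851.23.
Payments saved = 80 − 22 = 58.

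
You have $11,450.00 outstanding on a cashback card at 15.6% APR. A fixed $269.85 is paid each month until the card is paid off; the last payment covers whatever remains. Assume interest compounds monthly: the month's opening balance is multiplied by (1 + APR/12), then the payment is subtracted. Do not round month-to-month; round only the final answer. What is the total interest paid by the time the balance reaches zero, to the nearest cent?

Monthly rate r = 15.6%/12 = 1.3% = 0.013.
Payoff takes n = ⌈−ln(1 − rB₀/P)/ln(1+r)⌉ = ⌈62.098⌉ = 63 payments; the last is $26.68.
Total paid = 62·$269.85 + $26.68 = $16,757.38.
Total interest = total paid − principal = $16,757.38 − $11,450.00 = $5,307.38.

$5,307.38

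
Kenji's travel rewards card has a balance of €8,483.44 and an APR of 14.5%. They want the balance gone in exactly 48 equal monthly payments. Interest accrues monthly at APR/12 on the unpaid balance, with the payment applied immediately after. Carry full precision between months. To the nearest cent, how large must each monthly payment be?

Monthly rate r = 14.5%/12 = 1.20833% = 0.0120833.
Level-payment amortization: P = B₀·r / (1 − (1+r)^(−n)) = 8483.44·0.0120833 / (1 − 1.01208^(−48)).
Denominator 1 − (1+r)^(−48) = 0.438151932.
P = 102.508 / 0.438151932 ≈ 233.96.

€233.96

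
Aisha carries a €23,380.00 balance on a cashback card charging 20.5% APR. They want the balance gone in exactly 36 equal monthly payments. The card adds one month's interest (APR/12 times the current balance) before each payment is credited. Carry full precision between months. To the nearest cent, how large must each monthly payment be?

Monthly rate r = 20.5%/12 = 1.70833% = 0.0170833.
Level-payment amortization: P = B₀·r / (1 − (1+r)^(−n)) = 23380.00·0.0170833 / (1 − 1.01708^(−36)).
Denominator 1 − (1+r)^(−36) = 0.456543681.
P = 399.408 / 0.456543681 ≈ 874.85.

€874.85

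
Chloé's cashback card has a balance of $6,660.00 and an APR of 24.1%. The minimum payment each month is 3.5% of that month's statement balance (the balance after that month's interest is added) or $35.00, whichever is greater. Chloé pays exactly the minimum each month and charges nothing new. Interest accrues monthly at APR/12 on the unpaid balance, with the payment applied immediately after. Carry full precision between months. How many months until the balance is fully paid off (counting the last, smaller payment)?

164 months

Monthly rate r = 24.1%/12 = 2.00833% = 0.0200833.
While 3.5% of the post-interest balance exceeds $35.00, each month B ← (B·(1+r))·(1 − 0.035), i.e. B shrinks by the factor (1+r)·0.965 = 0.98438.
This holds for months 1–122. Entering month 123 the balance is $975.79; 3.5% of the post-interest balance is now below $35.00, so the flat $35.00 minimum applies from here.
From month 123 a fixed $35.00 at rate r clears $975.79 in 42 more payments. Total: 122 + 42 = 164 months.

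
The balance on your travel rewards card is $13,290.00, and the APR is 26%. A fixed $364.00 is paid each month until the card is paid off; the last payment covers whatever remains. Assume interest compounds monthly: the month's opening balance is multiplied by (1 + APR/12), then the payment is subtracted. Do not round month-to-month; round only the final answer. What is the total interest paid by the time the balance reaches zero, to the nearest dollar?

Monthly rate r = 26%/12 = 2.16667% = 0.0216667.
Payoff takes n = ⌈−ln(1 − rB₀/P)/ln(1+r)⌉ = ⌈73.046⌉ = 74 payments; the last is $16.94.
Total paid = 73·$364.00 + $16.94 = $26,588.94.
Total interest = total paid − principal = $26,588.94 − $13,290.00 = $13,298.94.

$13,299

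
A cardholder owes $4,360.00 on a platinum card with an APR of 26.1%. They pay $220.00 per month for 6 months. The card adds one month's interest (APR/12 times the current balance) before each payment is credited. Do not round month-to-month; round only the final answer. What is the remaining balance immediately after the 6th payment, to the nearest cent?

$3,566.94

Monthly rate r = 26.1%/12 = 2.175% = 0.02175.
Each month: B ← B·(1+r) − $220.00.
Month 1: interest $94.83; balance after payment $4,234.83.
Month 2: interest $92.11; balance after payment $4,106.94.
Month 3: interest $89.33; balance after payment $3,976.26.
Month 4: interest $86.48; balance after payment $3,842.75.
Month 5: interest $83.58; balance after payment $3,706.33.
Month 6: interest $80.61; balance after payment $3,566.94.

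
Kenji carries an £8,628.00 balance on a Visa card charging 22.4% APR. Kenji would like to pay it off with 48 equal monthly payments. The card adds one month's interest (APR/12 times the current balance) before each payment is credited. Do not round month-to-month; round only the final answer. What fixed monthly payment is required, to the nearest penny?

£273.71

Monthly rate r = 22.4%/12 = 1.86667% = 0.0186667.
Level-payment amortization: P = B₀·r / (1 − (1+r)^(−n)) = 8628.00·0.0186667 / (1 − 1.01867^(−48)).
Denominator 1 − (1+r)^(−48) = 0.588415102.
P = 161.056 / 0.588415102 ≈ 273.71.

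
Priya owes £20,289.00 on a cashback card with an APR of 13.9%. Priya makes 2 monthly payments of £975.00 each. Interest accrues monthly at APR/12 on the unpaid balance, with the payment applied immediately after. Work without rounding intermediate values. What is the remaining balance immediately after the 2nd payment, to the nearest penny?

Monthly rate r = 13.9%/12 = 1.15833% = 0.0115833.
Each month: B ← B·(1+r) − £975.00.
Month 1: interest £235.01; balance after payment £19,549.01.
Month 2: interest £226.44; balance after payment £18,800.46.

£18,800.46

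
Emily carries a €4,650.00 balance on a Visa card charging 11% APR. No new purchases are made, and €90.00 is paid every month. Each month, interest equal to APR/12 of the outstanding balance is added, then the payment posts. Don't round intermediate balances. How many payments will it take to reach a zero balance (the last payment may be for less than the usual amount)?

Monthly rate r = 11%/12 = 0.916667% = 0.00916667.
Recurrence: B ← B·(1+r) − €90.00.
Month 1: interest €42.62; balance after payment €4,602.62.
Month 2: interest €42.19; balance after payment €4,554.82.
Closed form: n = −ln(1 − rB₀/P)/ln(1+r) = −ln(0.52639)/ln(1.00917) ≈ 70.326, so the balance reaches zero during payment 71.

71 months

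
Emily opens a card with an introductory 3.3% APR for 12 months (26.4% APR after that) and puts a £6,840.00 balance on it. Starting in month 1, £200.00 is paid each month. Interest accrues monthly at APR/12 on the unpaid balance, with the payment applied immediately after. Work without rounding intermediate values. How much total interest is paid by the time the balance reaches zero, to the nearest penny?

Promo months 1–12 at r₀ = 3.3%/12 = 0.00275; months 13+ at r₁ = 26.4%/12 = 0.022.
After month 12: iterate B ← B·(1+r₀) − £200.00 for 12 months → £4,632.53.
Then at r₁ with £200.00/mo: n₂ = −ln(1 − r₁·B/P)/ln(1+r₁) ≈ 32.74 → 33 more payments.
Total paid = 44·£200.00 + £148.59 = £8,948.59; interest = £8,948.59 − £6,840.00 = £2,108.59.

£2,108.59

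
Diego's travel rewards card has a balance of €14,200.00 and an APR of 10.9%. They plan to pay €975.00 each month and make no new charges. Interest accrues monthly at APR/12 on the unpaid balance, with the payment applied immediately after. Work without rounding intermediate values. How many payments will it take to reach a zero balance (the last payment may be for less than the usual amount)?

Monthly rate r = 10.9%/12 = 0.908333% = 0.00908333.
Recurrence: B ← B·(1+r) − €975.00.
Month 1: interest €128.98; balance after payment €13,353.98.
Month 2: interest €121.30; balance after payment €12,500.28.
Closed form: n = −ln(1 − rB₀/P)/ln(1+r) = −ln(0.86771)/ln(1.00908) ≈ 15.693, so the balance reaches zero during payment 16.

16 months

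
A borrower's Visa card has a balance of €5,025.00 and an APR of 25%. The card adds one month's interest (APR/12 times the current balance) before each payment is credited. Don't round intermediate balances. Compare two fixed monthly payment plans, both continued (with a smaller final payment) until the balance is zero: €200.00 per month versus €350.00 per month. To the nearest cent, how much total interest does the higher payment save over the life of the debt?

Monthly rate r = 25%/12 = 2.08333% = 0.0208333.
At €200.00/mo: n = ⌈−ln(1 − rB₀/P)/ln(1+r)⌉ = 36 payments (last €189.07); total interest = total paid − €5,025.00 = €2,164.07.
At €350.00/mo: 18 payments (last €83.36); total interest €1,008.36.
Interest saved = €2,164.07 − €1,008.36 = €1,155.71.

€1,155.71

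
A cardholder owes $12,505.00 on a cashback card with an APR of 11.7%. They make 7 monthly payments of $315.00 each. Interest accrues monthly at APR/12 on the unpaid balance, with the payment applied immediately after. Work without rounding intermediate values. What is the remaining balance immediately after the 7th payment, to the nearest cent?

Monthly rate r = 11.7%/12 = 0.975% = 0.00975.
Each month: B ← B·(1+r) − $315.00.
Month 1: interest $121.92; balance after payment $12,311.92.
Month 2: interest $120.04; balance after payment $12,116.97.
Month 3: interest $118.14; balance after payment $11,920.11.
Month 4: interest $116.22; balance after payment $11,721.33.
Month 5: interest $114.28; balance after payment $11,520.61.
Month 6: interest $112.33; balance after payment $11,317.94.
Month 7: interest $110.35; balance after payment $11,113.29.

$11,113.29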